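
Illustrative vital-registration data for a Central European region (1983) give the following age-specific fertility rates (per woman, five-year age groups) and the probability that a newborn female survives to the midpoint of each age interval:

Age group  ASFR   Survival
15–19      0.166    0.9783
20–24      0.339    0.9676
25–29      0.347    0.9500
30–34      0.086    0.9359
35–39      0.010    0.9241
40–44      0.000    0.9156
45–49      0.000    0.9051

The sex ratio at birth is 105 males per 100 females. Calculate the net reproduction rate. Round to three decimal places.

Proportion female at birth = 100 / (100 + 105) = 0.48780.
Per-age-group product (5 × ASFR × survival probability):
  15–19: 5 × 0.166 × 0.9783 = 0.81199
  20–24: 5 × 0.339 × 0.9676 = 1.64008
  25–29: 5 × 0.347 × 0.9500 = 1.64825
  30–34: 5 × 0.086 × 0.9359 = 0.40244
  35–39: 5 × 0.010 × 0.9241 = 0.04621
  40–44: 5 × 0.000 × 0.9156 = 0.00000
  45–49: 5 × 0.000 × 0.9051 = 0.00000
Sum = 4.54897
NRR = 0.48780 × 4.54897 = 2.21899

2.219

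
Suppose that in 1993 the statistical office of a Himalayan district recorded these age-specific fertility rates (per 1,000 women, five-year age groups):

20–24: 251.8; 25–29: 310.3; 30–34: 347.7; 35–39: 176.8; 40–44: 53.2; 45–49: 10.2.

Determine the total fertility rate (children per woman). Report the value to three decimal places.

5.750

Sum of ASFRs = 251.8 + 310.3 + 347.7 + 176.8 + 53.2 + 10.2 = 1150.0
TFR = 5 × 1150.0 / 1000 = 5.75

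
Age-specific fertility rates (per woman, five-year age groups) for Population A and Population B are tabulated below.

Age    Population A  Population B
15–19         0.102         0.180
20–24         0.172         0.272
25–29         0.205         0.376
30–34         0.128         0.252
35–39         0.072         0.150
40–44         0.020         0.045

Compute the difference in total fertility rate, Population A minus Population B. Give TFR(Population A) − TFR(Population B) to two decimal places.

Population A:
  Sum of ASFRs = 0.102 + 0.172 + 0.205 + 0.128 + 0.072 + 0.020 = 0.699
  TFR = 5 × 0.699 = 3.495
Population B:
  Sum of ASFRs = 0.180 + 0.272 + 0.376 + 0.252 + 0.150 + 0.045 = 1.275
  TFR = 5 × 1.275 = 6.375
Difference = 3.495 − 6.375 = -2.88

-2.88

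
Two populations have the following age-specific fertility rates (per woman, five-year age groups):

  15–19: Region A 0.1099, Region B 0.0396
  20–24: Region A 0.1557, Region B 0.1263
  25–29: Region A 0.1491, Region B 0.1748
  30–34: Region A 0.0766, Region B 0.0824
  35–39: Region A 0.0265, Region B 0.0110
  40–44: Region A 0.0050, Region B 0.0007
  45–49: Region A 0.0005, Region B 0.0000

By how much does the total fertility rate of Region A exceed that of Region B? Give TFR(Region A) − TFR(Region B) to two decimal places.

Region A:
  Sum of ASFRs = 0.1099 + 0.1557 + 0.1491 + 0.0766 + 0.0265 + 0.0050 + 0.0005 = 0.5233
  TFR = 5 × 0.5233 = 2.6165
Region B:
  Sum of ASFRs = 0.0396 + 0.1263 + 0.1748 + 0.0824 + 0.0110 + 0.0007 + 0.0000 = 0.4348
  TFR = 5 × 0.4348 = 2.174
Difference = 2.6165 − 2.174 = 0.4425

0.44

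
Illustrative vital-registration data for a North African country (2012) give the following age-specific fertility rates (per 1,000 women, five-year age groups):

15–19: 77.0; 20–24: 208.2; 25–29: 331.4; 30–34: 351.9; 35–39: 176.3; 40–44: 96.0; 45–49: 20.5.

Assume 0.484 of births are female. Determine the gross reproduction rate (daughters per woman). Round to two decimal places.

Proportion female at birth = 0.484.
Sum of ASFRs = 77.0 + 208.2 + 331.4 + 351.9 + 176.3 + 96.0 + 20.5 = 1261.3
TFR = 5 × 1261.3 / 1000 = 6.3065
GRR = 0.484 × 6.3065 = 3.05235

3.05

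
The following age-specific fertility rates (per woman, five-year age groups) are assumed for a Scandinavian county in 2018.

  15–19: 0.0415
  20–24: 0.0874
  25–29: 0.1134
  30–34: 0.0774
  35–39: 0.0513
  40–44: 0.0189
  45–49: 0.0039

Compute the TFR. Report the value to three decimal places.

1.969

Sum of ASFRs = 0.0415 + 0.0874 + 0.1134 + 0.0774 + 0.0513 + 0.0189 + 0.0039 = 0.3938
TFR = 5 × 0.3938 = 1.969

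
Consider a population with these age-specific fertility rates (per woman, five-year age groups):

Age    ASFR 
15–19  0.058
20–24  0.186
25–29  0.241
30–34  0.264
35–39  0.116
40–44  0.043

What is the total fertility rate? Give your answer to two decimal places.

Sum of ASFRs = 0.058 + 0.186 + 0.241 + 0.264 + 0.116 + 0.043 = 0.908
TFR = 5 × 0.908 = 4.54

4.54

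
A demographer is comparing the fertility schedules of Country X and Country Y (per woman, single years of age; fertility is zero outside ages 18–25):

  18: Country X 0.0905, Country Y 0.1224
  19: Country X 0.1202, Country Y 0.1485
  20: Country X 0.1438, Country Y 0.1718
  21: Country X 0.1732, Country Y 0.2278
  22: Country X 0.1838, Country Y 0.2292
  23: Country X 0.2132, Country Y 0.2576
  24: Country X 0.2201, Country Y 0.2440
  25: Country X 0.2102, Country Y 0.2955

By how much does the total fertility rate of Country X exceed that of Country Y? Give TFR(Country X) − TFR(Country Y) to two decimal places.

Country X:
  Sum of ASFRs = 0.0905 + 0.1202 + 0.1438 + 0.1732 + 0.1838 + 0.2132 + 0.2201 + 0.2102 = 1.3550
  TFR = 1.355
Country Y:
  Sum of ASFRs = 0.1224 + 0.1485 + 0.1718 + 0.2278 + 0.2292 + 0.2576 + 0.2440 + 0.2955 = 1.6968
  TFR = 1.6968
Difference = 1.355 − 1.6968 = -0.3418

-0.34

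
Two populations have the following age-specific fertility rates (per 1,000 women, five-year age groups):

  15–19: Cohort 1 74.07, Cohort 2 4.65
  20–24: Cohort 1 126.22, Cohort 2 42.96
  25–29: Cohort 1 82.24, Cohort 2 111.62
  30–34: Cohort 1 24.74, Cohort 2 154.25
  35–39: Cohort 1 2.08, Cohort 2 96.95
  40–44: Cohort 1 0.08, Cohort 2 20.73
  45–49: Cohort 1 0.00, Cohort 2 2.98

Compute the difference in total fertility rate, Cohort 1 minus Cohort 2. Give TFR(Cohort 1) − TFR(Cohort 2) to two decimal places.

-0.62

Cohort 1:
  Sum of ASFRs = 74.07 + 126.22 + 82.24 + 24.74 + 2.08 + 0.08 + 0.00 = 309.43
  TFR = 5 × 309.43 / 1000 = 1.54715
Cohort 2:
  Sum of ASFRs = 4.65 + 42.96 + 111.62 + 154.25 + 96.95 + 20.73 + 2.98 = 434.14
  TFR = 5 × 434.14 / 1000 = 2.1707
Difference = 1.54715 − 2.1707 = -0.62355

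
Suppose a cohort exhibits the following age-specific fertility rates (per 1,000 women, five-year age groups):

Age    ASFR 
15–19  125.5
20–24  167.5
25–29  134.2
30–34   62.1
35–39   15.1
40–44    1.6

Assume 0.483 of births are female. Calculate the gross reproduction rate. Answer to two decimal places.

Proportion female at birth = 0.483.
Sum of ASFRs = 125.5 + 167.5 + 134.2 + 62.1 + 15.1 + 1.6 = 506.0
TFR = 5 × 506.0 / 1000 = 2.53
GRR = 0.483 × 2.53 = 1.22199

1.22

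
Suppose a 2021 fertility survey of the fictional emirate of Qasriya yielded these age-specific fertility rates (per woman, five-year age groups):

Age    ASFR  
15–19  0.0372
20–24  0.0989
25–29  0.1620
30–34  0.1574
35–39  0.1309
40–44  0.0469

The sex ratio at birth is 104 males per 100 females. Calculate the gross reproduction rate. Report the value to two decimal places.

1.55

Proportion female at birth = 100 / (100 + 104) = 0.49020.
Sum of ASFRs = 0.0372 + 0.0989 + 0.1620 + 0.1574 + 0.1309 + 0.0469 = 0.6333
TFR = 5 × 0.6333 = 3.1665
GRR = 0.49020 × 3.1665 = 1.55222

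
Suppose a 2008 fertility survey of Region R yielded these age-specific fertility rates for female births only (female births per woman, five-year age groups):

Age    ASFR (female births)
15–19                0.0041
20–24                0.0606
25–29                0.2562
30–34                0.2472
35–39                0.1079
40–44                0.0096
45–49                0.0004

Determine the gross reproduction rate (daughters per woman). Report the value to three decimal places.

3.430

Sum of female ASFRs = 0.0041 + 0.0606 + 0.2562 + 0.2472 + 0.1079 + 0.0096 + 0.0004 = 0.6860
GRR = 5 × 0.6860 = 3.43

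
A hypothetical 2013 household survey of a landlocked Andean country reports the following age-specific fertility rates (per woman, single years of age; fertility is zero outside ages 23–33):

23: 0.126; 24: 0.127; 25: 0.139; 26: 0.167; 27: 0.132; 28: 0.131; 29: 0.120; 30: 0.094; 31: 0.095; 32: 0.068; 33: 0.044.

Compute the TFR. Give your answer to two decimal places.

1.24

Sum of ASFRs = 0.126 + 0.127 + 0.139 + 0.167 + 0.132 + 0.131 + 0.120 + 0.094 + 0.095 + 0.068 + 0.044 = 1.243
TFR = 1.243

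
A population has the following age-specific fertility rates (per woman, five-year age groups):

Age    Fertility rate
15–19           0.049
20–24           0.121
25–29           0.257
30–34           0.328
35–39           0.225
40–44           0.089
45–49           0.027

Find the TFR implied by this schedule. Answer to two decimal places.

Sum of ASFRs = 0.049 + 0.121 + 0.257 + 0.328 + 0.225 + 0.089 + 0.027 = 1.096
TFR = 5 × 1.096 = 5.48

5.48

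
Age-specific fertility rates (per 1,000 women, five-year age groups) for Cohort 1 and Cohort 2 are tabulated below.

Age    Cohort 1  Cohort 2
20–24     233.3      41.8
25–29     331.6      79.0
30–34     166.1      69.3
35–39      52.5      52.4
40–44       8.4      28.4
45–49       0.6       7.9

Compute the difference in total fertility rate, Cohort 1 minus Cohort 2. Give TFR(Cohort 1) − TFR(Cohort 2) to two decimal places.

2.57

Cohort 1:
  Sum of ASFRs = 233.3 + 331.6 + 166.1 + 52.5 + 8.4 + 0.6 = 792.5
  TFR = 5 × 792.5 / 1000 = 3.9625
Cohort 2:
  Sum of ASFRs = 41.8 + 79.0 + 69.3 + 52.4 + 28.4 + 7.9 = 278.8
  TFR = 5 × 278.8 / 1000 = 1.394
Difference = 3.9625 − 1.394 = 2.5685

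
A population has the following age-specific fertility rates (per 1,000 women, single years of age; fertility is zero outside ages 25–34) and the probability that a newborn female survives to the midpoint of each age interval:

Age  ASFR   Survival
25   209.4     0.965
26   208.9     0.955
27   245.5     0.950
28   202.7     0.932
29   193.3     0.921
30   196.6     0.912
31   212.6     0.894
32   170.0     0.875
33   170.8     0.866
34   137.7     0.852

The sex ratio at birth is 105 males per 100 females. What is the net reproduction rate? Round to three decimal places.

Proportion female at birth = 100 / (100 + 105) = 0.48780.
Each age group contributes 1 × ASFR × survival:
  25: 1 × 209.4/1000 × 0.965 = 0.20207
  26: 1 × 208.9/1000 × 0.955 = 0.19950
  27: 1 × 245.5/1000 × 0.950 = 0.23323
  28: 1 × 202.7/1000 × 0.932 = 0.18892
  29: 1 × 193.3/1000 × 0.921 = 0.17803
  30: 1 × 196.6/1000 × 0.912 = 0.17930
  31: 1 × 212.6/1000 × 0.894 = 0.19006
  32: 1 × 170.0/1000 × 0.875 = 0.14875
  33: 1 × 170.8/1000 × 0.866 = 0.14791
  34: 1 × 137.7/1000 × 0.852 = 0.11732
Sum = 1.78509
NRR = 0.48780 × 1.78509 = 0.87077

0.871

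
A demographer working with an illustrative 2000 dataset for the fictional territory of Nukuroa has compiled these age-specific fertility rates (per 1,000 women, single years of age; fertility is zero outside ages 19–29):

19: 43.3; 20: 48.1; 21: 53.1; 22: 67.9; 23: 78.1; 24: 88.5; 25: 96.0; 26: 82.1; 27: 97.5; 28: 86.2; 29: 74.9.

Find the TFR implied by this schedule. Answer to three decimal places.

0.816

Sum of ASFRs = 43.3 + 48.1 + 53.1 + 67.9 + 78.1 + 88.5 + 96.0 + 82.1 + 97.5 + 86.2 + 74.9 = 815.7
TFR = 815.7 / 1000 = 0.8157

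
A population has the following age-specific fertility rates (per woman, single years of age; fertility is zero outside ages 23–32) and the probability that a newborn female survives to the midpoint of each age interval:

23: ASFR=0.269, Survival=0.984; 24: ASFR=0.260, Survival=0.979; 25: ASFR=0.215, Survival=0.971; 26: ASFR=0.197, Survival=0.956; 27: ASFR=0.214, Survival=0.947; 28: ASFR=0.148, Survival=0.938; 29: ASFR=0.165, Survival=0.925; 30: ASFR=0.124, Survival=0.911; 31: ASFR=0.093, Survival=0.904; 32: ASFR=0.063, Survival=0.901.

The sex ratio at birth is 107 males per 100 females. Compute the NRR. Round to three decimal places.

Proportion female at birth = 100 / (100 + 107) = 0.48309.
Weighting each age-specific rate by interval width and survival:
  23: 1 × 0.269 × 0.984 = 0.26470
  24: 1 × 0.260 × 0.979 = 0.25454
  25: 1 × 0.215 × 0.971 = 0.20877
  26: 1 × 0.197 × 0.956 = 0.18833
  27: 1 × 0.214 × 0.947 = 0.20266
  28: 1 × 0.148 × 0.938 = 0.13882
  29: 1 × 0.165 × 0.925 = 0.15263
  30: 1 × 0.124 × 0.911 = 0.11296
  31: 1 × 0.093 × 0.904 = 0.08407
  32: 1 × 0.063 × 0.901 = 0.05676
Sum = 1.66424
NRR = 0.48309 × 1.66424 = 0.80398

0.804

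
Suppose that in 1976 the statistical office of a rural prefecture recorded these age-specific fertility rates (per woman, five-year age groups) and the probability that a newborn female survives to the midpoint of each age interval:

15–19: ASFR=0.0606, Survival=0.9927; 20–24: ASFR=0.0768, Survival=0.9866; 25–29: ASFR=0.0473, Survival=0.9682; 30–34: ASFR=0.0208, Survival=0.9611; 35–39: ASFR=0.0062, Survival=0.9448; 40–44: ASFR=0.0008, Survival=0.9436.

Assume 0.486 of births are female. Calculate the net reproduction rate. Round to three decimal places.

Proportion female at birth = 0.486.
Per-age-group product (5 × ASFR × survival probability):
  15–19: 5 × 0.0606 × 0.9927 = 0.30079
  20–24: 5 × 0.0768 × 0.9866 = 0.37885
  25–29: 5 × 0.0473 × 0.9682 = 0.22898
  30–34: 5 × 0.0208 × 0.9611 = 0.09995
  35–39: 5 × 0.0062 × 0.9448 = 0.02929
  40–44: 5 × 0.0008 × 0.9436 = 0.00377
Sum = 1.04163
NRR = 0.486 × 1.04163 = 0.50623

0.506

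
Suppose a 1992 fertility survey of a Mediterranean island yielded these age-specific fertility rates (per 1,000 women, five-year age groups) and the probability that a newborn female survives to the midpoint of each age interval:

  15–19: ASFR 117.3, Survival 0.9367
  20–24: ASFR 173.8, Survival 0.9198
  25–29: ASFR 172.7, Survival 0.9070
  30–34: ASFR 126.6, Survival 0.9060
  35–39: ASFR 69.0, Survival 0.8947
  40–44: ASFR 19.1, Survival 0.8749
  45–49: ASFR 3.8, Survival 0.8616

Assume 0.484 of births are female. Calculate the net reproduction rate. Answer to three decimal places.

Proportion female at birth = 0.484.
Per-age-group product (5 × ASFR × survival probability):
  15–19: 5 × 117.3/1000 × 0.9367 = 0.54937
  20–24: 5 × 173.8/1000 × 0.9198 = 0.79931
  25–29: 5 × 172.7/1000 × 0.9070 = 0.78319
  30–34: 5 × 126.6/1000 × 0.9060 = 0.57350
  35–39: 5 × 69.0/1000 × 0.8947 = 0.30867
  40–44: 5 × 19.1/1000 × 0.8749 = 0.08355
  45–49: 5 × 3.8/1000 × 0.8616 = 0.01637
Sum = 3.11396
NRR = 0.484 × 3.11396 = 1.50716
NRR > 1, so each generation more than replaces itself.

1.507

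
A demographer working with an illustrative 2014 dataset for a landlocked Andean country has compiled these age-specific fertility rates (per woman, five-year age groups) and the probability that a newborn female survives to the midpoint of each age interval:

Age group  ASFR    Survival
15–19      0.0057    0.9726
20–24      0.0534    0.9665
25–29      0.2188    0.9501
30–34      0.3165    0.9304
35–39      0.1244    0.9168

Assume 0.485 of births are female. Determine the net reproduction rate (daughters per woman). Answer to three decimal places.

1.633

Proportion female at birth = 0.485.
Each age group contributes 5 × ASFR × survival:
  15–19: 5 × 0.0057 × 0.9726 = 0.02772
  20–24: 5 × 0.0534 × 0.9665 = 0.25806
  25–29: 5 × 0.2188 × 0.9501 = 1.03941
  30–34: 5 × 0.3165 × 0.9304 = 1.47236
  35–39: 5 × 0.1244 × 0.9168 = 0.57025
Sum = 3.36780
NRR = 0.485 × 3.36780 = 1.63338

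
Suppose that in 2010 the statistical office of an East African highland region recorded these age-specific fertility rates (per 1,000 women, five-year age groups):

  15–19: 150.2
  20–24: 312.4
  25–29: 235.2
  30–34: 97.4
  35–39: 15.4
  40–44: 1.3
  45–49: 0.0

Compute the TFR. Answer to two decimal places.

4.06

Sum of ASFRs = 150.2 + 312.4 + 235.2 + 97.4 + 15.4 + 1.3 + 0.0 = 811.9
TFR = 5 × 811.9 / 1000 = 4.0595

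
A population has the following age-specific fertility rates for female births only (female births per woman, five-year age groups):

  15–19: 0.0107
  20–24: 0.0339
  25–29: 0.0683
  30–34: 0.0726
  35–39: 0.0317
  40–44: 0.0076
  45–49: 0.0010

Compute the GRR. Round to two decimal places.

Sum of female ASFRs = 0.0107 + 0.0339 + 0.0683 + 0.0726 + 0.0317 + 0.0076 + 0.0010 = 0.2258
GRR = 5 × 0.2258 = 1.129

1.13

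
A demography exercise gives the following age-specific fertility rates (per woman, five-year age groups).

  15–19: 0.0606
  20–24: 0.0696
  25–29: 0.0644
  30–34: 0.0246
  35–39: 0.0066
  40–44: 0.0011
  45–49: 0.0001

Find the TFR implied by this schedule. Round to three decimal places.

1.135

Sum of ASFRs = 0.0606 + 0.0696 + 0.0644 + 0.0246 + 0.0066 + 0.0011 + 0.0001 = 0.2270
TFR = 5 × 0.2270 = 1.135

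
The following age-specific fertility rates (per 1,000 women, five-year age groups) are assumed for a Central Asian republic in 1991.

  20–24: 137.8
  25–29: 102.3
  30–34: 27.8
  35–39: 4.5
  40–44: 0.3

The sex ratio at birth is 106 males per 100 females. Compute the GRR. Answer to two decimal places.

0.66

Proportion female at birth = 100 / (100 + 106) = 0.48544.
Sum of ASFRs = 137.8 + 102.3 + 27.8 + 4.5 + 0.3 = 272.7
TFR = 5 × 272.7 / 1000 = 1.3635
GRR = 0.48544 × 1.3635 = 0.66190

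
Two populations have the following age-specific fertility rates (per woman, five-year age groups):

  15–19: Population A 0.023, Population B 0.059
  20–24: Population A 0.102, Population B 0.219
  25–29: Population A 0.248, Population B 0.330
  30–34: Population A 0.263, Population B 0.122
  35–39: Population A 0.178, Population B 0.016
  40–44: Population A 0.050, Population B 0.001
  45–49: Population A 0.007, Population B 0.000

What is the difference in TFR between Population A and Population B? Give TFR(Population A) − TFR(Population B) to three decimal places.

Population A:
  Sum of ASFRs = 0.023 + 0.102 + 0.248 + 0.263 + 0.178 + 0.050 + 0.007 = 0.871
  TFR = 5 × 0.871 = 4.355
Population B:
  Sum of ASFRs = 0.059 + 0.219 + 0.330 + 0.122 + 0.016 + 0.001 + 0.000 = 0.747
  TFR = 5 × 0.747 = 3.735
Difference = 4.355 − 3.735 = 0.62

0.620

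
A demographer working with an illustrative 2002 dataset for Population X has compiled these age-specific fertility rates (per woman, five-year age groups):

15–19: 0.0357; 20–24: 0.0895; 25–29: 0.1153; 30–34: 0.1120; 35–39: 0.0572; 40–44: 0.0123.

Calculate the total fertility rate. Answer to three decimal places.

2.110

Sum of ASFRs = 0.0357 + 0.0895 + 0.1153 + 0.1120 + 0.0572 + 0.0123 = 0.4220
TFR = 5 × 0.4220 = 2.11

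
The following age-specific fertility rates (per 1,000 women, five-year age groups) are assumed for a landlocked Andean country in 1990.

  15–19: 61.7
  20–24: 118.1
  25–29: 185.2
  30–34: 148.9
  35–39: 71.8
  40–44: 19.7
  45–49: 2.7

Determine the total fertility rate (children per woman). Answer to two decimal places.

Sum of ASFRs = 61.7 + 118.1 + 185.2 + 148.9 + 71.8 + 19.7 + 2.7 = 608.1
TFR = 5 × 608.1 / 1000 = 3.0405

3.04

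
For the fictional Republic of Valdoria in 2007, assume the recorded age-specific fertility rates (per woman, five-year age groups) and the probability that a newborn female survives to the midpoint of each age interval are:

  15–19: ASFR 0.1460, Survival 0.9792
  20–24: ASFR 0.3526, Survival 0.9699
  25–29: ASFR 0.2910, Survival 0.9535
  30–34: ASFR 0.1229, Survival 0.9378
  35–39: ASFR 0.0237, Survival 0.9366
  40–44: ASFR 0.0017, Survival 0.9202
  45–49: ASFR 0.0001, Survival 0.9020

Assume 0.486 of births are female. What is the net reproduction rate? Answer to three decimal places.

Proportion female at birth = 0.486.
Per-age-group product (5 × ASFR × survival probability):
  15–19: 5 × 0.1460 × 0.9792 = 0.71482
  20–24: 5 × 0.3526 × 0.9699 = 1.70993
  25–29: 5 × 0.2910 × 0.9535 = 1.38734
  30–34: 5 × 0.1229 × 0.9378 = 0.57628
  35–39: 5 × 0.0237 × 0.9366 = 0.11099
  40–44: 5 × 0.0017 × 0.9202 = 0.00782
  45–49: 5 × 0.0001 × 0.9020 = 0.00045
Sum = 4.50763
NRR = 0.486 × 4.50763 = 2.19071

2.191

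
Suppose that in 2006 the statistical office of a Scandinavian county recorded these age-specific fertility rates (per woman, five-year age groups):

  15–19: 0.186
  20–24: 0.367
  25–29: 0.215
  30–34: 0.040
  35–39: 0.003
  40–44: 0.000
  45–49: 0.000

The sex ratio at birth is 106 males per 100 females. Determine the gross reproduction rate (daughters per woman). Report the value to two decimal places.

Proportion female at birth = 100 / (100 + 106) = 0.48544.
Sum of ASFRs = 0.186 + 0.367 + 0.215 + 0.040 + 0.003 + 0.000 + 0.000 = 0.811
TFR = 5 × 0.811 = 4.055
GRR = 0.48544 × 4.055 = 1.96846

1.97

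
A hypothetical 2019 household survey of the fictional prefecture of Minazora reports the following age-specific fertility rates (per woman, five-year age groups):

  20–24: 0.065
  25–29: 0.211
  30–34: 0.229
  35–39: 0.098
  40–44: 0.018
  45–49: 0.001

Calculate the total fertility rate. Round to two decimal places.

Sum of ASFRs = 0.065 + 0.211 + 0.229 + 0.098 + 0.018 + 0.001 = 0.622
TFR = 5 × 0.622 = 3.11

3.11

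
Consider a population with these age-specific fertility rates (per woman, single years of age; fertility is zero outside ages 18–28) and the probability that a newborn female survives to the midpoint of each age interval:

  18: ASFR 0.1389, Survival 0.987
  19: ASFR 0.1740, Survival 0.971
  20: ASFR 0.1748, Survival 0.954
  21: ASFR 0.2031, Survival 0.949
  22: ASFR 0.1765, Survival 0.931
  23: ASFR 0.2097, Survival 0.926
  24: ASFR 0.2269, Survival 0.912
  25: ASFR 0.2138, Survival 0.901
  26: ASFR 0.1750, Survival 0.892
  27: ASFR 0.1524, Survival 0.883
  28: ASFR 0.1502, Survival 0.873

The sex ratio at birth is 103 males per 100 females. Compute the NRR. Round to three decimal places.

Proportion female at birth = 100 / (100 + 103) = 0.49261.
Each age group contributes 1 × ASFR × survival:
  18: 1 × 0.1389 × 0.987 = 0.13709
  19: 1 × 0.1740 × 0.971 = 0.16895
  20: 1 × 0.1748 × 0.954 = 0.16676
  21: 1 × 0.2031 × 0.949 = 0.19274
  22: 1 × 0.1765 × 0.931 = 0.16432
  23: 1 × 0.2097 × 0.926 = 0.19418
  24: 1 × 0.2269 × 0.912 = 0.20693
  25: 1 × 0.2138 × 0.901 = 0.19263
  26: 1 × 0.1750 × 0.892 = 0.15610
  27: 1 × 0.1524 × 0.883 = 0.13457
  28: 1 × 0.1502 × 0.873 = 0.13112
Sum = 1.84539
NRR = 0.49261 × 1.84539 = 0.90906

0.909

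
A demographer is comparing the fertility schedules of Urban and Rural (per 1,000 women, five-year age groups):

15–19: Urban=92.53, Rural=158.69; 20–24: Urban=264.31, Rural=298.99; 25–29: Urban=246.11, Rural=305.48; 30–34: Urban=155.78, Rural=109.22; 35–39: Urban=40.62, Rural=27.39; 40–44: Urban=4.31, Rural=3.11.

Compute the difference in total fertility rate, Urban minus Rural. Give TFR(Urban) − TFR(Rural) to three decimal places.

-0.496

Urban:
  Sum of ASFRs = 92.53 + 264.31 + 246.11 + 155.78 + 40.62 + 4.31 = 803.66
  TFR = 5 × 803.66 / 1000 = 4.0183
Rural:
  Sum of ASFRs = 158.69 + 298.99 + 305.48 + 109.22 + 27.39 + 3.11 = 902.88
  TFR = 5 × 902.88 / 1000 = 4.5144
Difference = 4.0183 − 4.5144 = -0.4961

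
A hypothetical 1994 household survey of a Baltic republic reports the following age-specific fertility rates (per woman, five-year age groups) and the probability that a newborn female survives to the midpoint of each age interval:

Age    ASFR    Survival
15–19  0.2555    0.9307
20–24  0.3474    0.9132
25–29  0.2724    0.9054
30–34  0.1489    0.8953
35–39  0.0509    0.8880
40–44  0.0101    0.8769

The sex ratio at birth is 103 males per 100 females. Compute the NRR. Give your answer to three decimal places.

Proportion female at birth = 100 / (100 + 103) = 0.49261.
Weighting each age-specific rate by interval width and survival:
  15–19: 5 × 0.2555 × 0.9307 = 1.18897
  20–24: 5 × 0.3474 × 0.9132 = 1.58623
  25–29: 5 × 0.2724 × 0.9054 = 1.23315
  30–34: 5 × 0.1489 × 0.8953 = 0.66655
  35–39: 5 × 0.0509 × 0.8880 = 0.22600
  40–44: 5 × 0.0101 × 0.8769 = 0.04428
Sum = 4.94518
NRR = 0.49261 × 4.94518 = 2.43605

2.436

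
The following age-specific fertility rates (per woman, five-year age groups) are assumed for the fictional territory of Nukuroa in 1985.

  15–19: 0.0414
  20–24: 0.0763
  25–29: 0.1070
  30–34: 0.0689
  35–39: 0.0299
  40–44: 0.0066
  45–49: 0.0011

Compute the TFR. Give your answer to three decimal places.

Sum of ASFRs = 0.0414 + 0.0763 + 0.1070 + 0.0689 + 0.0299 + 0.0066 + 0.0011 = 0.3312
TFR = 5 × 0.3312 = 1.656

1.656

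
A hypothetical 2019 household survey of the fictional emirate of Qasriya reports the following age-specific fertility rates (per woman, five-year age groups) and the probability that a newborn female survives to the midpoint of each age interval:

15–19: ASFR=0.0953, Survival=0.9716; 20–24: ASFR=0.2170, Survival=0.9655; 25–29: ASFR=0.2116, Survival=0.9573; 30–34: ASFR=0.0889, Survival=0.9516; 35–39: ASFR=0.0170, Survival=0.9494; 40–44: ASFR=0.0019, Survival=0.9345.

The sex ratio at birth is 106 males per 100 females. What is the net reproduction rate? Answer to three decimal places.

1.474

Proportion female at birth = 100 / (100 + 106) = 0.48544.
Each age group contributes 5 × ASFR × survival:
  15–19: 5 × 0.0953 × 0.9716 = 0.46297
  20–24: 5 × 0.2170 × 0.9655 = 1.04757
  25–29: 5 × 0.2116 × 0.9573 = 1.01282
  30–34: 5 × 0.0889 × 0.9516 = 0.42299
  35–39: 5 × 0.0170 × 0.9494 = 0.08070
  40–44: 5 × 0.0019 × 0.9345 = 0.00888
Sum = 3.03593
NRR = 0.48544 × 3.03593 = 1.47376
NRR > 1, so each generation more than replaces itself.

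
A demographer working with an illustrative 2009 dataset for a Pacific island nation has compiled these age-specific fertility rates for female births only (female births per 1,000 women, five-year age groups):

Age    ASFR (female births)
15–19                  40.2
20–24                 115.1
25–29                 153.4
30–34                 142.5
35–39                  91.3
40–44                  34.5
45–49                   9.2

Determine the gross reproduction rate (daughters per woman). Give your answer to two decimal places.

Sum of female ASFRs = 40.2 + 115.1 + 153.4 + 142.5 + 91.3 + 34.5 + 9.2 = 586.2
GRR = 5 × 586.2 / 1000 = 2.931

2.93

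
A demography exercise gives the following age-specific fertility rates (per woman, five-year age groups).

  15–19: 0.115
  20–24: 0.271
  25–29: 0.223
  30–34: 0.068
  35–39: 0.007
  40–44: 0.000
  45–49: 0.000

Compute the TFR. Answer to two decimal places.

Sum of ASFRs = 0.115 + 0.271 + 0.223 + 0.068 + 0.007 + 0.000 + 0.000 = 0.684
TFR = 5 × 0.684 = 3.42

3.42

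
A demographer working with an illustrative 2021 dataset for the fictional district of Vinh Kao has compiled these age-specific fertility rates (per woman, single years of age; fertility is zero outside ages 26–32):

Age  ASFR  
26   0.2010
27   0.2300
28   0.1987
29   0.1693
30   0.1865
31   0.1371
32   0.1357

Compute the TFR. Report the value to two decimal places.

Sum of ASFRs = 0.2010 + 0.2300 + 0.1987 + 0.1693 + 0.1865 + 0.1371 + 0.1357 = 1.2583
TFR = 1.2583

1.26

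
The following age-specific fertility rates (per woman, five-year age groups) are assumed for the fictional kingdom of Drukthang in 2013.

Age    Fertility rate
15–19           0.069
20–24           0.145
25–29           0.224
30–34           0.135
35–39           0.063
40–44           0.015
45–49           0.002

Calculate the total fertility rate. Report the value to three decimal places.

Sum of ASFRs = 0.069 + 0.145 + 0.224 + 0.135 + 0.063 + 0.015 + 0.002 = 0.653
TFR = 5 × 0.653 = 3.265

3.265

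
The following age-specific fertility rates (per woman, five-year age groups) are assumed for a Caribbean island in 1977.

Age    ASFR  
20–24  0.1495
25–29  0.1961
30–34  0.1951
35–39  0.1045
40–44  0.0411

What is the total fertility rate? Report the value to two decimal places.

3.43

Sum of ASFRs = 0.1495 + 0.1961 + 0.1951 + 0.1045 + 0.0411 = 0.6863
TFR = 5 × 0.6863 = 3.4315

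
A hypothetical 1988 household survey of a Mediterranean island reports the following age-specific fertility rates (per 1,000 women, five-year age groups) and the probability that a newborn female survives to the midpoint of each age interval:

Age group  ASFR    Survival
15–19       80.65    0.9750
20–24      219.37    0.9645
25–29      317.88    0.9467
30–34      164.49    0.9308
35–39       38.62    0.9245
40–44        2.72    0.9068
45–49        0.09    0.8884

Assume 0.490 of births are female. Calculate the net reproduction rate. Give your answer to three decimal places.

1.917

Proportion female at birth = 0.490.
Survival-weighted fertility by age (5·fₓ·Sₓ):
  15–19: 5 × 80.65/1000 × 0.9750 = 0.39317
  20–24: 5 × 219.37/1000 × 0.9645 = 1.05791
  25–29: 5 × 317.88/1000 × 0.9467 = 1.50468
  30–34: 5 × 164.49/1000 × 0.9308 = 0.76554
  35–39: 5 × 38.62/1000 × 0.9245 = 0.17852
  40–44: 5 × 2.72/1000 × 0.9068 = 0.01233
  45–49: 5 × 0.09/1000 × 0.8884 = 0.00040
Sum = 3.91255
NRR = 0.490 × 3.91255 = 1.91715
With NRR above 1 the population is above replacement fertility.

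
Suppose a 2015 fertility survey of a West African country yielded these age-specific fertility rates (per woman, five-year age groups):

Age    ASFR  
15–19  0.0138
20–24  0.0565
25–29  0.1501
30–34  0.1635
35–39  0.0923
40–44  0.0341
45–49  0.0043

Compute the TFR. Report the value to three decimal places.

2.573

Sum of ASFRs = 0.0138 + 0.0565 + 0.1501 + 0.1635 + 0.0923 + 0.0341 + 0.0043 = 0.5146
TFR = 5 × 0.5146 = 2.573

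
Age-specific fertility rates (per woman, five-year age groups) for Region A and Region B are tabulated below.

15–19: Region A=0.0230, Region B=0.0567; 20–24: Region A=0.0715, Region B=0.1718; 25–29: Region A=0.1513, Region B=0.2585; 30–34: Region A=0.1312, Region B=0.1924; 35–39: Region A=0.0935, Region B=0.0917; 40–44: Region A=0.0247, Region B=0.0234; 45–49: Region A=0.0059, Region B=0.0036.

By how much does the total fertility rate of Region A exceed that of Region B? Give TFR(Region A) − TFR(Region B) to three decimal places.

-1.485

Region A:
  Sum of ASFRs = 0.0230 + 0.0715 + 0.1513 + 0.1312 + 0.0935 + 0.0247 + 0.0059 = 0.5011
  TFR = 5 × 0.5011 = 2.5055
Region B:
  Sum of ASFRs = 0.0567 + 0.1718 + 0.2585 + 0.1924 + 0.0917 + 0.0234 + 0.0036 = 0.7981
  TFR = 5 × 0.7981 = 3.9905
Difference = 2.5055 − 3.9905 = -1.485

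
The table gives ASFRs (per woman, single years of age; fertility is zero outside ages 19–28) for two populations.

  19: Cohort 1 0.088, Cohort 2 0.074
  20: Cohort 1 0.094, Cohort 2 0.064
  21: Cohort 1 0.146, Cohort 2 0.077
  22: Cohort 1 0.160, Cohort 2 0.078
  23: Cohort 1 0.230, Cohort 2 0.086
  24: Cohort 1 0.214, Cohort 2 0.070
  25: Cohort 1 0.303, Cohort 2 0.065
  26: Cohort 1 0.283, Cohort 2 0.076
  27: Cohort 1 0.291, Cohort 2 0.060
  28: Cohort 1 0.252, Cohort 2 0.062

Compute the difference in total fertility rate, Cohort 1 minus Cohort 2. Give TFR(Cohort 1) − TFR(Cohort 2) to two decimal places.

Cohort 1:
  Sum of ASFRs = 0.088 + 0.094 + 0.146 + 0.160 + 0.230 + 0.214 + 0.303 + 0.283 + 0.291 + 0.252 = 2.061
  TFR = 2.061
Cohort 2:
  Sum of ASFRs = 0.074 + 0.064 + 0.077 + 0.078 + 0.086 + 0.070 + 0.065 + 0.076 + 0.060 + 0.062 = 0.712
  TFR = 0.712
Difference = 2.061 − 0.712 = 1.349

1.35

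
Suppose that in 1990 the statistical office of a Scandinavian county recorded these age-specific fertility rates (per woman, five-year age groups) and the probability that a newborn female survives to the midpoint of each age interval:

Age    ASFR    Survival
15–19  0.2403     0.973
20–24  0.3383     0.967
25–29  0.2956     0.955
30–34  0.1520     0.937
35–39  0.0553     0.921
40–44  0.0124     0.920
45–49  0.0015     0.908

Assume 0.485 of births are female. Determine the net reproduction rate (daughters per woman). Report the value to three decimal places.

2.545

Proportion female at birth = 0.485.
Weighting each age-specific rate by interval width and survival:
  15–19: 5 × 0.2403 × 0.973 = 1.16906
  20–24: 5 × 0.3383 × 0.967 = 1.63568
  25–29: 5 × 0.2956 × 0.955 = 1.41149
  30–34: 5 × 0.1520 × 0.937 = 0.71212
  35–39: 5 × 0.0553 × 0.921 = 0.25466
  40–44: 5 × 0.0124 × 0.920 = 0.05704
  45–49: 5 × 0.0015 × 0.908 = 0.00681
Sum = 5.24686
NRR = 0.485 × 5.24686 = 2.54473
An NRR exceeding 1 indicates intrinsic growth under these rates.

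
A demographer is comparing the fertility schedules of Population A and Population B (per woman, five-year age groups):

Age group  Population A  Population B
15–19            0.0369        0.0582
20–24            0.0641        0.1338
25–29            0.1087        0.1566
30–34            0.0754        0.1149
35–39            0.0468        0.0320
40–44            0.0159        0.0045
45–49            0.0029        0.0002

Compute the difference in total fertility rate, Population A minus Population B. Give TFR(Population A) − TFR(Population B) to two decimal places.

-0.75

Population A:
  Sum of ASFRs = 0.0369 + 0.0641 + 0.1087 + 0.0754 + 0.0468 + 0.0159 + 0.0029 = 0.3507
  TFR = 5 × 0.3507 = 1.7535
Population B:
  Sum of ASFRs = 0.0582 + 0.1338 + 0.1566 + 0.1149 + 0.0320 + 0.0045 + 0.0002 = 0.5002
  TFR = 5 × 0.5002 = 2.501
Difference = 1.7535 − 2.501 = -0.7475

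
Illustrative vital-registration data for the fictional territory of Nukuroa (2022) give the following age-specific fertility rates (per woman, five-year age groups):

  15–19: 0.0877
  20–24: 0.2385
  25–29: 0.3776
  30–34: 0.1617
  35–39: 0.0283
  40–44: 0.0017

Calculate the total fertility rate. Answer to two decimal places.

4.48

Sum of ASFRs = 0.0877 + 0.2385 + 0.3776 + 0.1617 + 0.0283 + 0.0017 = 0.8955
TFR = 5 × 0.8955 = 4.4775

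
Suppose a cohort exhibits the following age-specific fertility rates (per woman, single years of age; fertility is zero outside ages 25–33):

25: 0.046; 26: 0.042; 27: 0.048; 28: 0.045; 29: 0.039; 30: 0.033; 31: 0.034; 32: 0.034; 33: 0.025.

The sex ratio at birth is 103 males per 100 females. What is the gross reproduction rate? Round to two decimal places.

Proportion female at birth = 100 / (100 + 103) = 0.49261.
Sum of ASFRs = 0.046 + 0.042 + 0.048 + 0.045 + 0.039 + 0.033 + 0.034 + 0.034 + 0.025 = 0.346
TFR = 0.346
GRR = 0.49261 × 0.346 = 0.17044

0.17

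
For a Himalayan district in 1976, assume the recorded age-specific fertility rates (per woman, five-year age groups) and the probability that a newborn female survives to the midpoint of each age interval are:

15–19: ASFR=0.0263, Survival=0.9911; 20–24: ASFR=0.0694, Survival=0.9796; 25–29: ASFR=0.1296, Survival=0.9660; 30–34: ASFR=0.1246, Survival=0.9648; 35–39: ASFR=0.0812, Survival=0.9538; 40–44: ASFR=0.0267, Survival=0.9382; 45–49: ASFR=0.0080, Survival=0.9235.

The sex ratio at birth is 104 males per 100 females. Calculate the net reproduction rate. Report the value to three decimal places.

1.101

Proportion female at birth = 100 / (100 + 104) = 0.49020.
Survival-weighted fertility by age (5·fₓ·Sₓ):
  15–19: 5 × 0.0263 × 0.9911 = 0.13033
  20–24: 5 × 0.0694 × 0.9796 = 0.33992
  25–29: 5 × 0.1296 × 0.9660 = 0.62597
  30–34: 5 × 0.1246 × 0.9648 = 0.60107
  35–39: 5 × 0.0812 × 0.9538 = 0.38724
  40–44: 5 × 0.0267 × 0.9382 = 0.12525
  45–49: 5 × 0.0080 × 0.9235 = 0.03694
Sum = 2.24672
NRR = 0.49020 × 2.24672 = 1.10134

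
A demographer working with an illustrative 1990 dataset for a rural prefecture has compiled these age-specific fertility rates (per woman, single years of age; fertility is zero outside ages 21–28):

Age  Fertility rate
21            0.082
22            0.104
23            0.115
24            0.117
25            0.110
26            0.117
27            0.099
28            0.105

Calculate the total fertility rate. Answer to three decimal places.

Sum of ASFRs = 0.082 + 0.104 + 0.115 + 0.117 + 0.110 + 0.117 + 0.099 + 0.105 = 0.849
TFR = 0.849

0.849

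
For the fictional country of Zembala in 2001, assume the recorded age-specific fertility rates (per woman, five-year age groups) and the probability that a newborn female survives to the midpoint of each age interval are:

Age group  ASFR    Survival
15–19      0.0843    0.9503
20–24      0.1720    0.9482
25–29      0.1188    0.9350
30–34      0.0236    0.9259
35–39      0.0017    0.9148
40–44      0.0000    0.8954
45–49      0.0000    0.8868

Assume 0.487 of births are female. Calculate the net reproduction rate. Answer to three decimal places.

Proportion female at birth = 0.487.
Per-age-group product (5 × ASFR × survival probability):
  15–19: 5 × 0.0843 × 0.9503 = 0.40055
  20–24: 5 × 0.1720 × 0.9482 = 0.81545
  25–29: 5 × 0.1188 × 0.9350 = 0.55539
  30–34: 5 × 0.0236 × 0.9259 = 0.10926
  35–39: 5 × 0.0017 × 0.9148 = 0.00778
  40–44: 5 × 0.0000 × 0.8954 = 0.00000
  45–49: 5 × 0.0000 × 0.8868 = 0.00000
Sum = 1.88843
NRR = 0.487 × 1.88843 = 0.91967

0.920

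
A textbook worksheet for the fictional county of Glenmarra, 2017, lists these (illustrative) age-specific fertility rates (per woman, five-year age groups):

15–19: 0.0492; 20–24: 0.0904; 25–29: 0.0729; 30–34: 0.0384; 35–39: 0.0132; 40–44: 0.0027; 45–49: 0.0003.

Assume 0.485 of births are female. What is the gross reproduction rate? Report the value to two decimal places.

Proportion female at birth = 0.485.
Sum of ASFRs = 0.0492 + 0.0904 + 0.0729 + 0.0384 + 0.0132 + 0.0027 + 0.0003 = 0.2671
TFR = 5 × 0.2671 = 1.3355
GRR = 0.485 × 1.3355 = 0.64772

0.65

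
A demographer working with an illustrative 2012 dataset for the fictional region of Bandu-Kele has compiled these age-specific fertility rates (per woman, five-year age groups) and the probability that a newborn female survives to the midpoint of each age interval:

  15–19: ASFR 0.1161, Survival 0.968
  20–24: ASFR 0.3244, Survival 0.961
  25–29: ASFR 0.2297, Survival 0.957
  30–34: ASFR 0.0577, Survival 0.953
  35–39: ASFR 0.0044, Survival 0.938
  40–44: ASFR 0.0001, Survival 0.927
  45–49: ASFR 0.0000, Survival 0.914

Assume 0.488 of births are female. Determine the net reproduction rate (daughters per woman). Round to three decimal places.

1.716

Proportion female at birth = 0.488.
Each age group contributes 5 × ASFR × survival:
  15–19: 5 × 0.1161 × 0.968 = 0.56192
  20–24: 5 × 0.3244 × 0.961 = 1.55874
  25–29: 5 × 0.2297 × 0.957 = 1.09911
  30–34: 5 × 0.0577 × 0.953 = 0.27494
  35–39: 5 × 0.0044 × 0.938 = 0.02064
  40–44: 5 × 0.0001 × 0.927 = 0.00046
  45–49: 5 × 0.0000 × 0.914 = 0.00000
Sum = 3.51581
NRR = 0.488 × 3.51581 = 1.71572
With NRR above 1 the population is above replacement fertility.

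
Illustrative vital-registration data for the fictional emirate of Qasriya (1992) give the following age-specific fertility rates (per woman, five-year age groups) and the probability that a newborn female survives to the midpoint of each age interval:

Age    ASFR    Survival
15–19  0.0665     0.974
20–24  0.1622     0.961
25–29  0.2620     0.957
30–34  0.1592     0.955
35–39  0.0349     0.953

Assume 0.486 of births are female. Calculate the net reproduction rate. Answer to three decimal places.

1.596

Proportion female at birth = 0.486.
Weighting each age-specific rate by interval width and survival:
  15–19: 5 × 0.0665 × 0.974 = 0.32386
  20–24: 5 × 0.1622 × 0.961 = 0.77937
  25–29: 5 × 0.2620 × 0.957 = 1.25367
  30–34: 5 × 0.1592 × 0.955 = 0.76018
  35–39: 5 × 0.0349 × 0.953 = 0.16630
Sum = 3.28338
NRR = 0.486 × 3.28338 = 1.59572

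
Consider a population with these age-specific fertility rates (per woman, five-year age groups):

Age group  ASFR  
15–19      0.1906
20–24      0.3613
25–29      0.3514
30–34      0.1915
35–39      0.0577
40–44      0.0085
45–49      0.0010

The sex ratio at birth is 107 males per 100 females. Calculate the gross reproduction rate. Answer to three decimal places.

Proportion female at birth = 100 / (100 + 107) = 0.48309.
Sum of ASFRs = 0.1906 + 0.3613 + 0.3514 + 0.1915 + 0.0577 + 0.0085 + 0.0010 = 1.1620
TFR = 5 × 1.1620 = 5.81
GRR = 0.48309 × 5.81 = 2.80675

2.807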